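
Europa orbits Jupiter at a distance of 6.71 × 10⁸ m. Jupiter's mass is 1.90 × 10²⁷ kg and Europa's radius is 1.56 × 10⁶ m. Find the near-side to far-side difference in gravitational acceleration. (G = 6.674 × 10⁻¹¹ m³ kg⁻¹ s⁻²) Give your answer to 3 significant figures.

2.62 × 10⁻³ m/s²

Near-to-far spans 2r, so the tidal difference is twice the near-to-center value: 4GMr/d³.
Δa = 4GMr/d³
   = 4 × (6.674 × 10⁻¹¹) × (1.90 × 10²⁷) × (1.56 × 10⁶) / (6.71 × 10⁸)³
   = 2.62 × 10⁻³ m/s²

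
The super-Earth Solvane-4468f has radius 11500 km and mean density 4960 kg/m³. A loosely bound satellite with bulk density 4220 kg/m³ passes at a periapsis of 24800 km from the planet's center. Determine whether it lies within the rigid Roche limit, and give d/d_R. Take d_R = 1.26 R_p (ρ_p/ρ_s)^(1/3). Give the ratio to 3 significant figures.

d_R = 1.26 × (11500 km) × (4960/4220)^(1/3) = 15290 km
d/d_R = (24800) / (15290) = 1.62
Since d/d_R > 1, the body is outside the Roche limit.

outside; d/d_R ≈ 1.62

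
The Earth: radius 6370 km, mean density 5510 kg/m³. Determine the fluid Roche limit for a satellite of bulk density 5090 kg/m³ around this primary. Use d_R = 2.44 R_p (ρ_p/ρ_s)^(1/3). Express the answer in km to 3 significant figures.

16000 km

d_R = 2.44 × 6370 km × (5510/5090)^(1/3)
    = 16000 km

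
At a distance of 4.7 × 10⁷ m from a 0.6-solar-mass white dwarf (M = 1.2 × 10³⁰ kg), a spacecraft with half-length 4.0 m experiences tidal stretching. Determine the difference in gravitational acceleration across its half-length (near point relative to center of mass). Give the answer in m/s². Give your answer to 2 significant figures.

6.2 × 10⁻³ m/s²

Differencing GM/(d−r)² and GM/d² to first order in r/d gives 2GMr/d³.
Δa = 2GMr/d³
   = 2 × (6.674 × 10⁻¹¹) × (1.2 × 10³⁰) × (4.0) / (4.7 × 10⁷)³
   = 6.2 × 10⁻³ m/s²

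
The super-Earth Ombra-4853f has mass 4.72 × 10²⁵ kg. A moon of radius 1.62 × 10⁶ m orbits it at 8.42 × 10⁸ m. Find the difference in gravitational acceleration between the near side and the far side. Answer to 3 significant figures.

3.42 × 10⁻⁵ m/s²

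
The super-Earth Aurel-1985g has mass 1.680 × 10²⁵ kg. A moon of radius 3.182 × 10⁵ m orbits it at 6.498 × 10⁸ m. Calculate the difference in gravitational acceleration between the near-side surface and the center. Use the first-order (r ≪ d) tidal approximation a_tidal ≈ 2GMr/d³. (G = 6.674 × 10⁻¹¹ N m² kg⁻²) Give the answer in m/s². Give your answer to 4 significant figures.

The tidal stretch is the gradient of GM/d² times the body's extent r, hence the 1/d³ dependence.
Δa = 2GMr/d³
   = 2 × (6.674 × 10⁻¹¹) × (1.680 × 10²⁵) × (3.182 × 10⁵) / (6.498 × 10⁸)³
   = 2.601 × 10⁻⁶ m/s²

2.601 × 10⁻⁶ m/s²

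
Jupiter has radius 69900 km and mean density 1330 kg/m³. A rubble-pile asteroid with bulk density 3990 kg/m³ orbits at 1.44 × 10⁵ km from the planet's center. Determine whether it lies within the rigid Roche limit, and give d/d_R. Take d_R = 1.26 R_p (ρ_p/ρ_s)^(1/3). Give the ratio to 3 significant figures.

d_R = 1.26 × (69900 km) × (1330/3990)^(1/3) = 61070 km
d/d_R = (1.44 × 10⁵) / (61070) = 2.36
Since d/d_R > 1, the body is outside the Roche limit.

outside; d/d_R ≈ 2.36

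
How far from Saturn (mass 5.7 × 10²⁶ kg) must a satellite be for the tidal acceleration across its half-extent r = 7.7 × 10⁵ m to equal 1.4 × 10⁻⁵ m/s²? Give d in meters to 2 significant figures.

1.6 × 10⁹ m

2GMr/d³ = a_tidal  ⇒  d = (2GMr / a_tidal)^(1/3)
d = (2 × 6.674×10⁻¹¹ × (5.7 × 10²⁶) × (7.7 × 10⁵) / (1.4 × 10⁻⁵))^(1/3)
  = 1.6 × 10⁹ m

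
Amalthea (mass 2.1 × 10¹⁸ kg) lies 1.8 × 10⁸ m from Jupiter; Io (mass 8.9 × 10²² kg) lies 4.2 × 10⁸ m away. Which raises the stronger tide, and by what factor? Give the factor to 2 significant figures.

Tidal acceleration ∝ M/d³, so compare M/d³ for each.
Amalthea: (2.1 × 10¹⁸) / (1.8 × 10⁸)³ = 3.601 × 10⁻⁷
Io: (8.9 × 10²²) / (4.2 × 10⁸)³ = 1.201 × 10⁻³
Ratio (larger/smaller) = 3300

Io, by a factor of ≈ 3300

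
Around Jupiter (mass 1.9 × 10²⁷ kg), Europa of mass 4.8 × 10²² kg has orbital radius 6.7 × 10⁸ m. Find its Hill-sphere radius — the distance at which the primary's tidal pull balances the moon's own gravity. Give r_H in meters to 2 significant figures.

1.4 × 10⁷ m

r_H ≈ a (m/3M)^(1/3)
    = (6.7 × 10⁸) × (4.8 × 10²² / (3 × 1.9 × 10²⁷))^(1/3)
    = 1.4 × 10⁷ m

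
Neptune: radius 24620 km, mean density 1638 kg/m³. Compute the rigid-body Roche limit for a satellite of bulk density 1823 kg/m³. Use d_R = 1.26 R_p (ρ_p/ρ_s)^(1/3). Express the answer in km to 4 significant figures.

d_R = 1.26 × 24620 km × (1638/1823)^(1/3)
    = 29930 km

29930 km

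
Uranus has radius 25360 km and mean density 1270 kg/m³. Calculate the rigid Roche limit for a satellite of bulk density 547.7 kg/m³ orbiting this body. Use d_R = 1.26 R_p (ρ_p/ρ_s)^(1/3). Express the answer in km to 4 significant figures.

42290 km

d_R = 1.26 × 25360 km × (1270/547.7)^(1/3)
    = 42290 km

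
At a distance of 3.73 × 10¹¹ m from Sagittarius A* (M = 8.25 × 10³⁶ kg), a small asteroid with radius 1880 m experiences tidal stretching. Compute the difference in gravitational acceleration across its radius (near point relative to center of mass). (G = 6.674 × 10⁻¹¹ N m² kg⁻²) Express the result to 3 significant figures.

3.99 × 10⁻⁵ m/s²

The tidal stretch is the gradient of GM/d² times the body's extent r, hence the 1/d³ dependence.
Δg = 2GMr/d³
   = 2 × (6.674 × 10⁻¹¹) × (8.25 × 10³⁶) × (1880) / (3.73 × 10¹¹)³
   = 3.99 × 10⁻⁵ m/s²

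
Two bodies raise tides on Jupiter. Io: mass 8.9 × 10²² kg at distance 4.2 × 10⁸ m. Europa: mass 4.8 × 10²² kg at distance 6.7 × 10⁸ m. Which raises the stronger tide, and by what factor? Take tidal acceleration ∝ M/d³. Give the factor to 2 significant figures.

The tide-raising term goes as M/d³ (the gradient of a 1/d² field).
Io: (8.9 × 10²²) / (4.2 × 10⁸)³ = 1.201 × 10⁻³
Europa: (4.8 × 10²²) / (6.7 × 10⁸)³ = 1.596 × 10⁻⁴
Ratio (larger/smaller) = 7.5

Io, by a factor of ≈ 7.5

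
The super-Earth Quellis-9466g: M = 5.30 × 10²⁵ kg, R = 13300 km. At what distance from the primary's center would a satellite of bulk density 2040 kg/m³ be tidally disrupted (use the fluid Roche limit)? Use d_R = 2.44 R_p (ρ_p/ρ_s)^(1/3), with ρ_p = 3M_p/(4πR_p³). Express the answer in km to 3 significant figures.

ρ_p = 3M_p/(4πR_p³) = 3 × (5.30 × 10²⁵) / (4π × (1.33 × 10⁷ m)³) = 5380 kg/m³
d_R = 2.44 × 13300 km × (5380/2040)^(1/3)
    = 44800 km

44800 km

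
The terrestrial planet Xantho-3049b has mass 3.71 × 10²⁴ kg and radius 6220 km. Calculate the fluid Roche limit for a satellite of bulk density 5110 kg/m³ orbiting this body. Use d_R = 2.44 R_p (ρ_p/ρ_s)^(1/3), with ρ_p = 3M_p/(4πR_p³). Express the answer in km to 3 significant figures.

ρ_p = 3M_p/(4πR_p³) = 3 × (3.71 × 10²⁴) / (4π × (6.22 × 10⁶ m)³) = 3680 kg/m³
d_R = 2.44 × 6220 km × (3680/5110)^(1/3)
    = 13600 km

13600 km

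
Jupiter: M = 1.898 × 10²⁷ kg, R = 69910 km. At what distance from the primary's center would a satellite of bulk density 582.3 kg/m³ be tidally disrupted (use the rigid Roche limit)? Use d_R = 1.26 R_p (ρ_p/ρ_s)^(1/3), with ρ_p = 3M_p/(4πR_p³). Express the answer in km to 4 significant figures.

1.159 × 10⁵ km

ρ_p = 3M_p/(4πR_p³) = 3 × (1.898 × 10²⁷) / (4π × (6.991 × 10⁷ m)³) = 1326 kg/m³
d_R = 1.26 × 69910 km × (1326/582.3)^(1/3)
    = 1.159 × 10⁵ km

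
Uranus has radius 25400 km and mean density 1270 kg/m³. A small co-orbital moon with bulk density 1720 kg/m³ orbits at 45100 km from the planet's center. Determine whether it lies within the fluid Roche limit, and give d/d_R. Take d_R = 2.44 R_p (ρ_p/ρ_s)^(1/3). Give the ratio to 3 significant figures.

inside; d/d_R ≈ 0.805

d_R = 2.44 × (25400 km) × (1270/1720)^(1/3) = 56020 km
d/d_R = (45100) / (56020) = 0.805
Since d/d_R < 1, the body is inside the Roche limit.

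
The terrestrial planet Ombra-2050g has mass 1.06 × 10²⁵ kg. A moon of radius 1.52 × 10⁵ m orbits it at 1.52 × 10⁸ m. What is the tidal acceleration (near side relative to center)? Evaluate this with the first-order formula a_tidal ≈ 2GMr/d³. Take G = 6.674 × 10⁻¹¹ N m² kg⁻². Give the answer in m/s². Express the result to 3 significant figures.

6.12 × 10⁻⁵ m/s²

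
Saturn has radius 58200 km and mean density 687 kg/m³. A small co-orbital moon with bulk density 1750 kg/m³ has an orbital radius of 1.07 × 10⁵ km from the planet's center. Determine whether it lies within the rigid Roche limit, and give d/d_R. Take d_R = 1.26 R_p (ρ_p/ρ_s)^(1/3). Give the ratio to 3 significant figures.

outside; d/d_R ≈ 1.99

d_R = 1.26 × (58200 km) × (687/1750)^(1/3) = 53690 km
d/d_R = (1.07 × 10⁵) / (53690) = 1.99
Since d/d_R > 1, the body is outside the Roche limit.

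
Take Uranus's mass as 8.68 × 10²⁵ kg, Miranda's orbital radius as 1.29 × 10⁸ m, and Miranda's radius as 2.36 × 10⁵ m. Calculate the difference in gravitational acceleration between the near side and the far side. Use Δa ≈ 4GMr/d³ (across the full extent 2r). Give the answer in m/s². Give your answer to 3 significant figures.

Δg = 4GMr/d³
   = 4 × (6.674 × 10⁻¹¹) × (8.68 × 10²⁵) × (2.36 × 10⁵) / (1.29 × 10⁸)³
   = 2.55 × 10⁻³ m/s²

2.55 × 10⁻³ m/s²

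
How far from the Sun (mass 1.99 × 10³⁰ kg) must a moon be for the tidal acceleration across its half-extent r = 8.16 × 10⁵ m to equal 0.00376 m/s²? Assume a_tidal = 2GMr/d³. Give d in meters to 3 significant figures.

3.86 × 10⁹ m

2GMr/d³ = a_tidal  ⇒  d = (2GMr / a_tidal)^(1/3)
d = (2 × 6.674×10⁻¹¹ × (1.99 × 10³⁰) × (8.16 × 10⁵) / (0.00376))^(1/3)
  = 3.86 × 10⁹ m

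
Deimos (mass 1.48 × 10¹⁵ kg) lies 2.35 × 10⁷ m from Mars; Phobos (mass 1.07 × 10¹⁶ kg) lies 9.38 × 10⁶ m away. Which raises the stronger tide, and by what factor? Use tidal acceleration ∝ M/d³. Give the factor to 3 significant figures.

Phobos, by a factor of ≈ 114

Tidal stretch scales as M/d³; compute that for each body.
Deimos: (1.48 × 10¹⁵) / (2.35 × 10⁷)³ = 1.140 × 10⁻⁷
Phobos: (1.07 × 10¹⁶) / (9.38 × 10⁶)³ = 1.297 × 10⁻⁵
Ratio (larger/smaller) = 114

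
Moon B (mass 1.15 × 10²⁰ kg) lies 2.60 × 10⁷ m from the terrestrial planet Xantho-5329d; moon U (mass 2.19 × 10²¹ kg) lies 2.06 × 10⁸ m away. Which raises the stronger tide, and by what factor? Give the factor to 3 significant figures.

Moon B, by a factor of ≈ 26.1

Compare M/d³ for the two perturbers:
Moon B: (1.15 × 10²⁰) / (2.60 × 10⁷)³ = 6.543 × 10⁻³
Moon U: (2.19 × 10²¹) / (2.06 × 10⁸)³ = 2.505 × 10⁻⁴
Ratio (larger/smaller) = 26.1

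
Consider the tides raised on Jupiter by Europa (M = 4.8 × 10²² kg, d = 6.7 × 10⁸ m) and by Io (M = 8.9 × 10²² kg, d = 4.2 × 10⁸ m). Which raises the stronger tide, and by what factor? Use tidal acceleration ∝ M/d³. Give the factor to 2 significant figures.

Compare M/d³ for the two perturbers:
Europa: (4.8 × 10²²) / (6.7 × 10⁸)³ = 1.596 × 10⁻⁴
Io: (8.9 × 10²²) / (4.2 × 10⁸)³ = 1.201 × 10⁻³
Ratio (larger/smaller) = 7.5

Io, by a factor of ≈ 7.5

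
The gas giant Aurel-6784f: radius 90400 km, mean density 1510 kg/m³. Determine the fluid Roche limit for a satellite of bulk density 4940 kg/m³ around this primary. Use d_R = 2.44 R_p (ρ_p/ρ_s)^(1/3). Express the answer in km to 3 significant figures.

1.49 × 10⁵ km

d_R = 2.44 × 90400 km × (1510/4940)^(1/3)
    = 1.49 × 10⁵ km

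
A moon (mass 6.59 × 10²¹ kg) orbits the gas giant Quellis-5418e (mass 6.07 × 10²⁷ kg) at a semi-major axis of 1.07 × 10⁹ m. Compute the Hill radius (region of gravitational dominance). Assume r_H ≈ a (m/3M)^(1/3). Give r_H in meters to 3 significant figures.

r_H ≈ a (m/3M)^(1/3)
    = (1.07 × 10⁹) × (6.59 × 10²¹ / (3 × 6.07 × 10²⁷))^(1/3)
    = 7.63 × 10⁶ m

7.63 × 10⁶ m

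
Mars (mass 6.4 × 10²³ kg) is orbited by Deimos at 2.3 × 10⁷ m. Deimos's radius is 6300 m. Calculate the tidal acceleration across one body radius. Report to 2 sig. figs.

4.4 × 10⁻⁵ m/s²

The tidal stretch is the gradient of GM/d² times the body's extent r, hence the 1/d³ dependence.
Δg = 2GMr/d³
   = 2 × (6.674 × 10⁻¹¹) × (6.4 × 10²³) × (6300) / (2.3 × 10⁷)³
   = 4.4 × 10⁻⁵ m/s²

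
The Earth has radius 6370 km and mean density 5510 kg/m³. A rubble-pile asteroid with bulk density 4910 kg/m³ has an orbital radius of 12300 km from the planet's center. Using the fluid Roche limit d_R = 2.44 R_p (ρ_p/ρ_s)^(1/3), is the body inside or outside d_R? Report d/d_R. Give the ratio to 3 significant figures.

d_R = 2.44 × (6370 km) × (5510/4910)^(1/3) = 16150 km
d/d_R = (12300) / (16150) = 0.762
Since d/d_R < 1, the body is inside the Roche limit.

inside; d/d_R ≈ 0.762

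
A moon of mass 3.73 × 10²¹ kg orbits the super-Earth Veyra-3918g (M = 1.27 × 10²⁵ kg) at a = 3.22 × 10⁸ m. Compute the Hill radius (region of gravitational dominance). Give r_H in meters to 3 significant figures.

1.48 × 10⁷ m

r_H ≈ a (m/3M)^(1/3)
    = (3.22 × 10⁸) × (3.73 × 10²¹ / (3 × 1.27 × 10²⁵))^(1/3)
    = 1.48 × 10⁷ m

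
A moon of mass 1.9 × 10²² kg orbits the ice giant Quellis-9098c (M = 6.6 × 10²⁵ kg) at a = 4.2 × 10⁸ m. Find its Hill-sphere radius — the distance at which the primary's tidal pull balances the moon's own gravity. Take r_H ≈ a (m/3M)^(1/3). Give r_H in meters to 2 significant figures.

r_H ≈ a (m/3M)^(1/3)
    = (4.2 × 10⁸) × (1.9 × 10²² / (3 × 6.6 × 10²⁵))^(1/3)
    = 1.9 × 10⁷ m

1.9 × 10⁷ m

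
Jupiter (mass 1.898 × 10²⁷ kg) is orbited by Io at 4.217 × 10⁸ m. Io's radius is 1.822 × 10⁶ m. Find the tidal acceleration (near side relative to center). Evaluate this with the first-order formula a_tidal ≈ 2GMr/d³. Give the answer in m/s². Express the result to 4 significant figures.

Δa = 2GMr/d³
   = 2 × (6.674 × 10⁻¹¹) × (1.898 × 10²⁷) × (1.822 × 10⁶) / (4.217 × 10⁸)³
   = 6.155 × 10⁻³ m/s²

6.155 × 10⁻³ m/s²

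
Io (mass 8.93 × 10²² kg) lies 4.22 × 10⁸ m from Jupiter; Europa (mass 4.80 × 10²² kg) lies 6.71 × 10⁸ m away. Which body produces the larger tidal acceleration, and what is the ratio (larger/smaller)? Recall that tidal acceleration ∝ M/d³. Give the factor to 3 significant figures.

The tide-raising term goes as M/d³ (the gradient of a 1/d² field).
Io: (8.93 × 10²²) / (4.22 × 10⁸)³ = 1.188 × 10⁻³
Europa: (4.80 × 10²²) / (6.71 × 10⁸)³ = 1.589 × 10⁻⁴
Ratio (larger/smaller) = 7.48

Io, by a factor of ≈ 7.48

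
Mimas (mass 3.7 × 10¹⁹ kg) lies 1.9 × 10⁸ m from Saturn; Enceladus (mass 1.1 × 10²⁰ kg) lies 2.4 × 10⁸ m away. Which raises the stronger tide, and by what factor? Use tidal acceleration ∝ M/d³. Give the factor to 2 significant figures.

Enceladus, by a factor of ≈ 1.5

Compare M/d³ for the two perturbers:
Mimas: (3.7 × 10¹⁹) / (1.9 × 10⁸)³ = 5.394 × 10⁻⁶
Enceladus: (1.1 × 10²⁰) / (2.4 × 10⁸)³ = 7.957 × 10⁻⁶
Ratio (larger/smaller) = 1.5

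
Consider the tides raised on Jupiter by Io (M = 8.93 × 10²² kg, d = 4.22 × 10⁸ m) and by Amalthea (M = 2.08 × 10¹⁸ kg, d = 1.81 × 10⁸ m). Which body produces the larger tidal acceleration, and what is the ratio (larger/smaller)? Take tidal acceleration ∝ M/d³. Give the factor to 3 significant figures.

Compare M/d³ for the two perturbers:
Io: (8.93 × 10²²) / (4.22 × 10⁸)³ = 1.188 × 10⁻³
Amalthea: (2.08 × 10¹⁸) / (1.81 × 10⁸)³ = 3.508 × 10⁻⁷
Ratio (larger/smaller) = 3390

Io, by a factor of ≈ 3390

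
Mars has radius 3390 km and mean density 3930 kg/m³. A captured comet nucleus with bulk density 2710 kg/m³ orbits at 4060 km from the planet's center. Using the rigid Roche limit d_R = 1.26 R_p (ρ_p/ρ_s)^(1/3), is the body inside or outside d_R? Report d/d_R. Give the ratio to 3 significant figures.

inside; d/d_R ≈ 0.840

d_R = 1.26 × (3390 km) × (3930/2710)^(1/3) = 4835 km
d/d_R = (4060) / (4835) = 0.840
Since d/d_R < 1, the body is inside the Roche limit.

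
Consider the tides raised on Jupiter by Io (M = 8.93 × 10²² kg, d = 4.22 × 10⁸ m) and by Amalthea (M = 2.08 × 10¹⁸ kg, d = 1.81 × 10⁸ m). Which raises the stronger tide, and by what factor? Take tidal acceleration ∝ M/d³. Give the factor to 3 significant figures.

Io, by a factor of ≈ 3390

Tidal acceleration ∝ M/d³, so compare M/d³ for each.
Io: (8.93 × 10²²) / (4.22 × 10⁸)³ = 1.188 × 10⁻³
Amalthea: (2.08 × 10¹⁸) / (1.81 × 10⁸)³ = 3.508 × 10⁻⁷
Ratio (larger/smaller) = 3390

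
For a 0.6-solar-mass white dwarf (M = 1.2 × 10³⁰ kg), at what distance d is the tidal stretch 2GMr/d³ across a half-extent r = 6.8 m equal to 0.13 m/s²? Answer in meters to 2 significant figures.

2.0 × 10⁷ m

2GMr/d³ = a_tidal  ⇒  d = (2GMr / a_tidal)^(1/3)
d = (2 × 6.674×10⁻¹¹ × (1.2 × 10³⁰) × (6.8) / (0.13))^(1/3)
  = 2.0 × 10⁷ m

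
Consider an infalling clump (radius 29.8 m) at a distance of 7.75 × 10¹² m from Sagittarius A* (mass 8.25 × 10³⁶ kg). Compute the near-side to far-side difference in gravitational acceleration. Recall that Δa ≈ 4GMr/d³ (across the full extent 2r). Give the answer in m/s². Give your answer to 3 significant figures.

a_tidal = 4GMr/d³
        = 4 × (6.674 × 10⁻¹¹) × (8.25 × 10³⁶) × (29.8) / (7.75 × 10¹²)³
        = 1.41 × 10⁻¹⁰ m/s²

1.41 × 10⁻¹⁰ m/s²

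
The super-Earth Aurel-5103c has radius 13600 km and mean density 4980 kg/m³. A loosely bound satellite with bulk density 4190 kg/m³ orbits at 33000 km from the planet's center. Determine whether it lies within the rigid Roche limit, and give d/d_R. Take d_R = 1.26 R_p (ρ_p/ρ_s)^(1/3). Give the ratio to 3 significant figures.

d_R = 1.26 × (13600 km) × (4980/4190)^(1/3) = 18150 km
d/d_R = (33000) / (18150) = 1.82
Since d/d_R > 1, the body is outside the Roche limit.

outside; d/d_R ≈ 1.82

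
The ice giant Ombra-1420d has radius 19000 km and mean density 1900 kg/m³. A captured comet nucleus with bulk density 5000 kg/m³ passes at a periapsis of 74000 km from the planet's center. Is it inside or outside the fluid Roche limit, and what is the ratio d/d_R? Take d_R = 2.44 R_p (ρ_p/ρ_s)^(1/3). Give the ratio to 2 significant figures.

d_R = 2.44 × (19000 km) × (1900/5000)^(1/3) = 33580 km
d/d_R = (74000) / (33580) = 2.2
Since d/d_R > 1, the body is outside the Roche limit.

outside; d/d_R ≈ 2.2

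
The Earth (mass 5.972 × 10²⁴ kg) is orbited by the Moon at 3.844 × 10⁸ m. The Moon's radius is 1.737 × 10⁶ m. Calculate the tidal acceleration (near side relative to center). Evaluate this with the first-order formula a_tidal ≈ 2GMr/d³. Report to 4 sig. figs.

2.438 × 10⁻⁵ m/s²

Δa = 2GMr/d³
   = 2 × (6.674 × 10⁻¹¹) × (5.972 × 10²⁴) × (1.737 × 10⁶) / (3.844 × 10⁸)³
   = 2.438 × 10⁻⁵ m/s²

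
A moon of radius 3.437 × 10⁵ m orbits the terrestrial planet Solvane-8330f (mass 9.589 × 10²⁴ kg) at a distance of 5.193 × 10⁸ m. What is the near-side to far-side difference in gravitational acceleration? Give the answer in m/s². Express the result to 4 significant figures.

Near-to-far spans 2r, so the tidal difference is twice the near-to-center value: 4GMr/d³.
Δg = 4GMr/d³
   = 4 × (6.674 × 10⁻¹¹) × (9.589 × 10²⁴) × (3.437 × 10⁵) / (5.193 × 10⁸)³
   = 6.283 × 10⁻⁶ m/s²

6.283 × 10⁻⁶ m/s²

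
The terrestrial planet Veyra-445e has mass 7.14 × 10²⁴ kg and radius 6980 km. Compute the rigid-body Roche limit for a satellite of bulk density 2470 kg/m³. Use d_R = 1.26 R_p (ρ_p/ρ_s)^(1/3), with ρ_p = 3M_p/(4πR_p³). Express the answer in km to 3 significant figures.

11100 km

ρ_p = 3M_p/(4πR_p³) = 3 × (7.14 × 10²⁴) / (4π × (6.98 × 10⁶ m)³) = 5010 kg/m³
d_R = 1.26 × 6980 km × (5010/2470)^(1/3)
    = 11100 km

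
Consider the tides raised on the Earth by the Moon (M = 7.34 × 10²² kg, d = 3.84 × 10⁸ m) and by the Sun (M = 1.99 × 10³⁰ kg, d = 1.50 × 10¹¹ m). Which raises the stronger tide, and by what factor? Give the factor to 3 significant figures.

The Moon, by a factor of ≈ 2.20

Compare M/d³ for the two perturbers:
The Moon: (7.34 × 10²²) / (3.84 × 10⁸)³ = 1.296 × 10⁻³
The Sun: (1.99 × 10³⁰) / (1.50 × 10¹¹)³ = 5.896 × 10⁻⁴
Ratio (larger/smaller) = 2.20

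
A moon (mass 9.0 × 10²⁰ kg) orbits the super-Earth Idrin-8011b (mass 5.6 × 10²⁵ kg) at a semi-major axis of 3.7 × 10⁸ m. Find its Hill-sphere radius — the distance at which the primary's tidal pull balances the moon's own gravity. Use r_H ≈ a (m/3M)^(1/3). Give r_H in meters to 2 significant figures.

6.5 × 10⁶ m

r_H ≈ a (m/3M)^(1/3)
    = (3.7 × 10⁸) × (9.0 × 10²⁰ / (3 × 5.6 × 10²⁵))^(1/3)
    = 6.5 × 10⁶ m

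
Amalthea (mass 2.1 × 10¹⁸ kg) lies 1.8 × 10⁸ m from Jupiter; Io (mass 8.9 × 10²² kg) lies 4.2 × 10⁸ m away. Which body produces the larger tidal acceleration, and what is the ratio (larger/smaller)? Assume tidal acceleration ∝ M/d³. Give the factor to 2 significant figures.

Io, by a factor of ≈ 3300

Tidal stretch scales as M/d³; compute that for each body.
Amalthea: (2.1 × 10¹⁸) / (1.8 × 10⁸)³ = 3.601 × 10⁻⁷
Io: (8.9 × 10²²) / (4.2 × 10⁸)³ = 1.201 × 10⁻³
Ratio (larger/smaller) = 3300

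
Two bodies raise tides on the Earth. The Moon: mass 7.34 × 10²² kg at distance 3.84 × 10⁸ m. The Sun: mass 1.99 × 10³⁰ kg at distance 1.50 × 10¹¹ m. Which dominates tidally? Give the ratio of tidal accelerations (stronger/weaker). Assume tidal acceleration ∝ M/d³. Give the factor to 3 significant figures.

The Moon, by a factor of ≈ 2.20

The tide-raising term goes as M/d³ (the gradient of a 1/d² field).
The Moon: (7.34 × 10²²) / (3.84 × 10⁸)³ = 1.296 × 10⁻³
The Sun: (1.99 × 10³⁰) / (1.50 × 10¹¹)³ = 5.896 × 10⁻⁴
Ratio (larger/smaller) = 2.20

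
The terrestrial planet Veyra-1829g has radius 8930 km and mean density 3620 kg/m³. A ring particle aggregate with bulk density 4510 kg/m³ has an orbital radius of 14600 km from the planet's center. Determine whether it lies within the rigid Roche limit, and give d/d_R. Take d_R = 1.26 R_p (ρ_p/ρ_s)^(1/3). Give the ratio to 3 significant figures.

outside; d/d_R ≈ 1.40

d_R = 1.26 × (8930 km) × (3620/4510)^(1/3) = 10460 km
d/d_R = (14600) / (10460) = 1.40
Since d/d_R > 1, the body is outside the Roche limit.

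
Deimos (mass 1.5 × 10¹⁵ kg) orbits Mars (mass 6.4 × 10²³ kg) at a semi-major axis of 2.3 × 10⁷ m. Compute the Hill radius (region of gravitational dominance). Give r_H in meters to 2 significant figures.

r_H ≈ a (m/3M)^(1/3)
    = (2.3 × 10⁷) × (1.5 × 10¹⁵ / (3 × 6.4 × 10²³))^(1/3)
    = 2.1 × 10⁴ m

2.1 × 10⁴ m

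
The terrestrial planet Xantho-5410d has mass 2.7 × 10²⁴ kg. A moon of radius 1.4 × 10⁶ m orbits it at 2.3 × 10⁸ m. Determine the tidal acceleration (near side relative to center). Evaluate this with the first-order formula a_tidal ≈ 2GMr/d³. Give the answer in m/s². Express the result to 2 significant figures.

Since r ≪ d, expand the inverse-square field across one radius to get the leading 2GMr/d³ term.
a_tidal = 2GMr/d³
        = 2 × (6.674 × 10⁻¹¹) × (2.7 × 10²⁴) × (1.4 × 10⁶) / (2.3 × 10⁸)³
        = 4.1 × 10⁻⁵ m/s²

4.1 × 10⁻⁵ m/s²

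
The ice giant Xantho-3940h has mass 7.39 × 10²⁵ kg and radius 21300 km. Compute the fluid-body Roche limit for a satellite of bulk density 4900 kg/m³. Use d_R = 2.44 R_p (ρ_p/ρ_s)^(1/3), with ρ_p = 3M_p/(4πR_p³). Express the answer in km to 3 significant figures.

ρ_p = 3M_p/(4πR_p³) = 3 × (7.39 × 10²⁵) / (4π × (2.13 × 10⁷ m)³) = 1830 kg/m³
d_R = 2.44 × 21300 km × (1830/4900)^(1/3)
    = 37400 km

37400 km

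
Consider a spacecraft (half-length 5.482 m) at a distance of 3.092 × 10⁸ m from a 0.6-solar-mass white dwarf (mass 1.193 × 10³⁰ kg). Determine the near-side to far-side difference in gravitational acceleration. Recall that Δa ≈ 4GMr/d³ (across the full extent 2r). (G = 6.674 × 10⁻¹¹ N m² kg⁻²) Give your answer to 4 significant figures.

5.906 × 10⁻⁵ m/s²

The field gradient is 2GM/d³; across the full diameter 2r the difference is 4GMr/d³.
Δg = 4GMr/d³
   = 4 × (6.674 × 10⁻¹¹) × (1.193 × 10³⁰) × (5.482) / (3.092 × 10⁸)³
   = 5.906 × 10⁻⁵ m/s²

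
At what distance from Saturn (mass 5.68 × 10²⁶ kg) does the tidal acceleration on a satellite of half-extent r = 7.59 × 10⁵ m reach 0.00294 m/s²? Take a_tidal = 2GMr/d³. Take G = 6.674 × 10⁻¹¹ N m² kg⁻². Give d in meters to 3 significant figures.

2GMr/d³ = a_tidal  ⇒  d = (2GMr / a_tidal)^(1/3)
d = (2 × 6.674×10⁻¹¹ × (5.68 × 10²⁶) × (7.59 × 10⁵) / (0.00294))^(1/3)
  = 2.69 × 10⁸ m

2.69 × 10⁸ m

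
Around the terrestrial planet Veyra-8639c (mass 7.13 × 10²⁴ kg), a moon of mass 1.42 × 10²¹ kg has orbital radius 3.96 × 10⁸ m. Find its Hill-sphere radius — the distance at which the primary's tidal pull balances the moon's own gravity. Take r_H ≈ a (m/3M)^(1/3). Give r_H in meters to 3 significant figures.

1.60 × 10⁷ m

r_H ≈ a (m/3M)^(1/3)
    = (3.96 × 10⁸) × (1.42 × 10²¹ / (3 × 7.13 × 10²⁴))^(1/3)
    = 1.60 × 10⁷ m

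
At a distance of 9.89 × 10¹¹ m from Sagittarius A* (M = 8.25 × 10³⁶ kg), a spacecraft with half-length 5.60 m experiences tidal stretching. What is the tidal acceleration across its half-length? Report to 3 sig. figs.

Differencing GM/(d−r)² and GM/d² to first order in r/d gives 2GMr/d³.
a_tidal = 2GMr/d³
        = 2 × (6.674 × 10⁻¹¹) × (8.25 × 10³⁶) × (5.60) / (9.89 × 10¹¹)³
        = 6.37 × 10⁻⁹ m/s²

6.37 × 10⁻⁹ m/s²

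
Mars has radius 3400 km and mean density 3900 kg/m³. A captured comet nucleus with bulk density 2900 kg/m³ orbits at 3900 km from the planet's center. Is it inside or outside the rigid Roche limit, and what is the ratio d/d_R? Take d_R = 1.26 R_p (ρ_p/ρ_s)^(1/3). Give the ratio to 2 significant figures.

inside; d/d_R ≈ 0.82

d_R = 1.26 × (3400 km) × (3900/2900)^(1/3) = 4729 km
d/d_R = (3900) / (4729) = 0.82
Since d/d_R < 1, the body is inside the Roche limit.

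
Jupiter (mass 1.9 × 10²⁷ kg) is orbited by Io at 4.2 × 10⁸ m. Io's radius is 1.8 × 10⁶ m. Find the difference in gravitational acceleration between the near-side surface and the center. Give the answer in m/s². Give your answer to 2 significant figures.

a_tidal = 2GMr/d³
        = 2 × (6.674 × 10⁻¹¹) × (1.9 × 10²⁷) × (1.8 × 10⁶) / (4.2 × 10⁸)³
        = 6.2 × 10⁻³ m/s²

6.2 × 10⁻³ m/s²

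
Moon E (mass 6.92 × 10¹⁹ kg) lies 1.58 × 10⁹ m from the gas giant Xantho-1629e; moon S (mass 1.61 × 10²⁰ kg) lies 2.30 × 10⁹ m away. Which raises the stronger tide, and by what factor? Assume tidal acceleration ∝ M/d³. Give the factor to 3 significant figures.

The tide-raising term goes as M/d³ (the gradient of a 1/d² field).
Moon E: (6.92 × 10¹⁹) / (1.58 × 10⁹)³ = 1.754 × 10⁻⁸
Moon S: (1.61 × 10²⁰) / (2.30 × 10⁹)³ = 1.323 × 10⁻⁸
Ratio (larger/smaller) = 1.33

Moon E, by a factor of ≈ 1.33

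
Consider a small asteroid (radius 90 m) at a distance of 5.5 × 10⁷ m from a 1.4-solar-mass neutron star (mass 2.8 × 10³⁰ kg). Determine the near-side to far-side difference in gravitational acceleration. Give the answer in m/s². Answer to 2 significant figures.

4.0 × 10⁻¹ m/s²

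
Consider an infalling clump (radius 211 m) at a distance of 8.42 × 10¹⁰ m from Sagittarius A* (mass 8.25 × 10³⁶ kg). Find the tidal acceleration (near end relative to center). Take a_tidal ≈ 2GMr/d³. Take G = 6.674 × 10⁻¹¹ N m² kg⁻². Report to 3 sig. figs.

3.89 × 10⁻⁴ m/s²

Δa = 2GMr/d³
   = 2 × (6.674 × 10⁻¹¹) × (8.25 × 10³⁶) × (211) / (8.42 × 10¹⁰)³
   = 3.89 × 10⁻⁴ m/s²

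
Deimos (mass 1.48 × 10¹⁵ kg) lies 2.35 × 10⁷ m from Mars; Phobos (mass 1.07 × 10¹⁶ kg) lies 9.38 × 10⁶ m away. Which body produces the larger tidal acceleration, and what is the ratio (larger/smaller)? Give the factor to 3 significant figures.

Phobos, by a factor of ≈ 114

The tide-raising term goes as M/d³ (the gradient of a 1/d² field).
Deimos: (1.48 × 10¹⁵) / (2.35 × 10⁷)³ = 1.140 × 10⁻⁷
Phobos: (1.07 × 10¹⁶) / (9.38 × 10⁶)³ = 1.297 × 10⁻⁵
Ratio (larger/smaller) = 114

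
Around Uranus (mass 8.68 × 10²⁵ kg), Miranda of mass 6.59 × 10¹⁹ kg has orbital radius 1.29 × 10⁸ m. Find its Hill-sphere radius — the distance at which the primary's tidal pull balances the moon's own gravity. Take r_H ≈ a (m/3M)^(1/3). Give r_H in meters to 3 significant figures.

r_H ≈ a (m/3M)^(1/3)
    = (1.29 × 10⁸) × (6.59 × 10¹⁹ / (3 × 8.68 × 10²⁵))^(1/3)
    = 8.16 × 10⁵ m

8.16 × 10⁵ m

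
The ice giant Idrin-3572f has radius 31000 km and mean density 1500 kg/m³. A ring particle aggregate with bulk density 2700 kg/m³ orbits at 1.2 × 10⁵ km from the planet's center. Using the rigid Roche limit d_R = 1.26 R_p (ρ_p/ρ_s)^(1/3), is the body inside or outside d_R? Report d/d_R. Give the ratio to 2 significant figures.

outside; d/d_R ≈ 3.7

d_R = 1.26 × (31000 km) × (1500/2700)^(1/3) = 32110 km
d/d_R = (1.2 × 10⁵) / (32110) = 3.7
Since d/d_R > 1, the body is outside the Roche limit.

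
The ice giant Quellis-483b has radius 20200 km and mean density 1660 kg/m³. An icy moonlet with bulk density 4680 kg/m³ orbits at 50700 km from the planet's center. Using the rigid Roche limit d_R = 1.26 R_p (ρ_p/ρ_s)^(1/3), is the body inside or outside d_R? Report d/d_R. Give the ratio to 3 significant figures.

d_R = 1.26 × (20200 km) × (1660/4680)^(1/3) = 18020 km
d/d_R = (50700) / (18020) = 2.81
Since d/d_R > 1, the body is outside the Roche limit.

outside; d/d_R ≈ 2.81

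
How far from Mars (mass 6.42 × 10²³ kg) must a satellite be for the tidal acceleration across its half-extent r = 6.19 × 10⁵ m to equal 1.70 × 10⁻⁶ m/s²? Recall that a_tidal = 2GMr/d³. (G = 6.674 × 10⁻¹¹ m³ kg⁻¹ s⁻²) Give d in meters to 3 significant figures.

3.15 × 10⁸ m

2GMr/d³ = a_tidal  ⇒  d = (2GMr / a_tidal)^(1/3)
d = (2 × 6.674×10⁻¹¹ × (6.42 × 10²³) × (6.19 × 10⁵) / (1.70 × 10⁻⁶))^(1/3)
  = 3.15 × 10⁸ m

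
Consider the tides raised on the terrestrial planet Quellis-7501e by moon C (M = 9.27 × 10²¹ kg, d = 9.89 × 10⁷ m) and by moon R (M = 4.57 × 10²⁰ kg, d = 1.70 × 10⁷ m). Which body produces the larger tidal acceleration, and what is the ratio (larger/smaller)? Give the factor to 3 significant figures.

The tide-raising term goes as M/d³ (the gradient of a 1/d² field).
Moon C: (9.27 × 10²¹) / (9.89 × 10⁷)³ = 9.583 × 10⁻³
Moon R: (4.57 × 10²⁰) / (1.70 × 10⁷)³ = 9.302 × 10⁻²
Ratio (larger/smaller) = 9.71

Moon R, by a factor of ≈ 9.71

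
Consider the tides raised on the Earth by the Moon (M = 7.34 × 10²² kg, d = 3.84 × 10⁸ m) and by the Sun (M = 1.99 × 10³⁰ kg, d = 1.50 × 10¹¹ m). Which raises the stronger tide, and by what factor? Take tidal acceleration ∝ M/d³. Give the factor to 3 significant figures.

The Moon, by a factor of ≈ 2.20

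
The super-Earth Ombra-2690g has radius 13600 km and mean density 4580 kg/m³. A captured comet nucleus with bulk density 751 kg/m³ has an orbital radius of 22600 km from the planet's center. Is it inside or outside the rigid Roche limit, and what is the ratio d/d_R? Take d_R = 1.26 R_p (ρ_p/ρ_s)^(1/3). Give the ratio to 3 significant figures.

inside; d/d_R ≈ 0.722

d_R = 1.26 × (13600 km) × (4580/751)^(1/3) = 31310 km
d/d_R = (22600) / (31310) = 0.722
Since d/d_R < 1, the body is inside the Roche limit.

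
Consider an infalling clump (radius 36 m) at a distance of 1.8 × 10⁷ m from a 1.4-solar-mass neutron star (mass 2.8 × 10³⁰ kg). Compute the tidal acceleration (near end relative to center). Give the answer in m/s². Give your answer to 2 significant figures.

Δg = 2GMr/d³
   = 2 × (6.674 × 10⁻¹¹) × (2.8 × 10³⁰) × (36) / (1.8 × 10⁷)³
   = 2.3 m/s²

2.3 m/s²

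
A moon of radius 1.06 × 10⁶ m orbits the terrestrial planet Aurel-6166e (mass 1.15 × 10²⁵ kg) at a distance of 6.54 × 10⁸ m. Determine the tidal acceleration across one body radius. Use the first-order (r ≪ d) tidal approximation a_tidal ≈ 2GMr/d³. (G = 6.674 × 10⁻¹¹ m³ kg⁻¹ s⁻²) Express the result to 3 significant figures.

a_tidal = 2GMr/d³
        = 2 × (6.674 × 10⁻¹¹) × (1.15 × 10²⁵) × (1.06 × 10⁶) / (6.54 × 10⁸)³
        = 5.82 × 10⁻⁶ m/s²

5.82 × 10⁻⁶ m/s²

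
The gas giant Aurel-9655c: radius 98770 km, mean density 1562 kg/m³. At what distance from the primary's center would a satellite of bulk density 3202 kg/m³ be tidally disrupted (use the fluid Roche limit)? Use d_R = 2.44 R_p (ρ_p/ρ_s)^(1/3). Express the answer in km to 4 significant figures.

1.897 × 10⁵ km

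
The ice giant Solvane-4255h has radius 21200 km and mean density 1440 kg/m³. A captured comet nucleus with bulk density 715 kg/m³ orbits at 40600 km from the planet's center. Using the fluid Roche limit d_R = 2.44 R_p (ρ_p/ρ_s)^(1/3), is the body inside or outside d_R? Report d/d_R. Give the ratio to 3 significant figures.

inside; d/d_R ≈ 0.622

d_R = 2.44 × (21200 km) × (1440/715)^(1/3) = 65320 km
d/d_R = (40600) / (65320) = 0.622
Since d/d_R < 1, the body is inside the Roche limit.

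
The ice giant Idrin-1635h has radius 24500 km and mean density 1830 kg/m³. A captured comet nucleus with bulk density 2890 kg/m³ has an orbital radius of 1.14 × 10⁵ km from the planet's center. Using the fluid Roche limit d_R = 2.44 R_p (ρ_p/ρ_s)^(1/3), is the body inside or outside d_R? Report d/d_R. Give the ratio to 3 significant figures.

outside; d/d_R ≈ 2.22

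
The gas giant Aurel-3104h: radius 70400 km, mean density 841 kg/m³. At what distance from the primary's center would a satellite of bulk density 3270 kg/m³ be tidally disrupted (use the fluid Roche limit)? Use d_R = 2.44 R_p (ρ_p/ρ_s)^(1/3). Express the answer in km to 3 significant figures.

d_R = 2.44 × 70400 km × (841/3270)^(1/3)
    = 1.09 × 10⁵ km

1.09 × 10⁵ km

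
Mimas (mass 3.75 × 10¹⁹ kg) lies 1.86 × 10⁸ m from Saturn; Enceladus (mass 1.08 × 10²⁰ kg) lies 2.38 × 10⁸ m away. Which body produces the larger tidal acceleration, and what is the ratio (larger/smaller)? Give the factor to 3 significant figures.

Enceladus, by a factor of ≈ 1.37

Tidal stretch scales as M/d³; compute that for each body.
Mimas: (3.75 × 10¹⁹) / (1.86 × 10⁸)³ = 5.828 × 10⁻⁶
Enceladus: (1.08 × 10²⁰) / (2.38 × 10⁸)³ = 8.011 × 10⁻⁶
Ratio (larger/smaller) = 1.37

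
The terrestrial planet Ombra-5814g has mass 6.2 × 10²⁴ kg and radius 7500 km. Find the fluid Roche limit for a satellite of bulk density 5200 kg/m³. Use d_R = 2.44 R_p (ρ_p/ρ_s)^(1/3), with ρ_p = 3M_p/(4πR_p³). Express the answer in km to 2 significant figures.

16000 km

ρ_p = 3M_p/(4πR_p³) = 3 × (6.2 × 10²⁴) / (4π × (7.5 × 10⁶ m)³) = 3500 kg/m³
d_R = 2.44 × 7500 km × (3500/5200)^(1/3)
    = 16000 km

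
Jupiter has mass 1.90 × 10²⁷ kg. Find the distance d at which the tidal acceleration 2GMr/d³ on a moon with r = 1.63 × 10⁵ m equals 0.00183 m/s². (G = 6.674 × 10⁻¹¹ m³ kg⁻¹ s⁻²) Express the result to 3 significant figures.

2GMr/d³ = a_tidal  ⇒  d = (2GMr / a_tidal)^(1/3)
d = (2 × 6.674×10⁻¹¹ × (1.90 × 10²⁷) × (1.63 × 10⁵) / (0.00183))^(1/3)
  = 2.83 × 10⁸ m

2.83 × 10⁸ m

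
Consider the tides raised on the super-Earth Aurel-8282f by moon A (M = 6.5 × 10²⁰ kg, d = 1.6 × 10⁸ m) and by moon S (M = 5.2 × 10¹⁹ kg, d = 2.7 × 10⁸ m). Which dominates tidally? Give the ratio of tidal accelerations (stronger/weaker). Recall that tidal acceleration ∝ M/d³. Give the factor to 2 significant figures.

Moon A, by a factor of ≈ 60

Tidal acceleration ∝ M/d³, so compare M/d³ for each.
Moon A: (6.5 × 10²⁰) / (1.6 × 10⁸)³ = 1.587 × 10⁻⁴
Moon S: (5.2 × 10¹⁹) / (2.7 × 10⁸)³ = 2.642 × 10⁻⁶
Ratio (larger/smaller) = 60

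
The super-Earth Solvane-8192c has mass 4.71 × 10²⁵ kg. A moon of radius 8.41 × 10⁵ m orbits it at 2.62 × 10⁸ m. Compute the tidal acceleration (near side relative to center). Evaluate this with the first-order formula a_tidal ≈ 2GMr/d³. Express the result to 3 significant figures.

2.94 × 10⁻⁴ m/s²

Δa = 2GMr/d³
   = 2 × (6.674 × 10⁻¹¹) × (4.71 × 10²⁵) × (8.41 × 10⁵) / (2.62 × 10⁸)³
   = 2.94 × 10⁻⁴ m/s²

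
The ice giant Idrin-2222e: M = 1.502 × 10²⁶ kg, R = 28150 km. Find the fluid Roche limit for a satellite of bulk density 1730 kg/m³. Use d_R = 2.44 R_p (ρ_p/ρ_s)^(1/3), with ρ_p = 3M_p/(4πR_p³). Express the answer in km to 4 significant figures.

ρ_p = 3M_p/(4πR_p³) = 3 × (1.502 × 10²⁶) / (4π × (2.815 × 10⁷ m)³) = 1607 kg/m³
d_R = 2.44 × 28150 km × (1607/1730)^(1/3)
    = 67020 km

67020 km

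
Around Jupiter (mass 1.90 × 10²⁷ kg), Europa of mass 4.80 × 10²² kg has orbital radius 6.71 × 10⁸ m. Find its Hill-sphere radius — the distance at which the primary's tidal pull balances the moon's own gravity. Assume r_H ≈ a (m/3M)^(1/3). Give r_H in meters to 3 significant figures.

1.37 × 10⁷ m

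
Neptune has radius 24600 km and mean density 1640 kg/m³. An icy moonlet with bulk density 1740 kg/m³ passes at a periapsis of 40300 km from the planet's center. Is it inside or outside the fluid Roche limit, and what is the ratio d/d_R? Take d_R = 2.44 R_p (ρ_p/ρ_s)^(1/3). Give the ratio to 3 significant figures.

inside; d/d_R ≈ 0.685

d_R = 2.44 × (24600 km) × (1640/1740)^(1/3) = 58850 km
d/d_R = (40300) / (58850) = 0.685
Since d/d_R < 1, the body is inside the Roche limit.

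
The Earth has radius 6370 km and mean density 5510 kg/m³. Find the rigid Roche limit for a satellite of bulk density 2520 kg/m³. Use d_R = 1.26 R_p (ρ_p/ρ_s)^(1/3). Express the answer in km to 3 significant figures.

10400 km

d_R = 1.26 × 6370 km × (5510/2520)^(1/3)
    = 10400 km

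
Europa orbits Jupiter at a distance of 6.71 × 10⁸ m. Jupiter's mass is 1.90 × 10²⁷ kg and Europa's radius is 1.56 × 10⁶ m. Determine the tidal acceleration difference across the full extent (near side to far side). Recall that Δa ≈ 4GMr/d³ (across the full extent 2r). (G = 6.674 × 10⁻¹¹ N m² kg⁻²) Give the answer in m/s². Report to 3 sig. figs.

2.62 × 10⁻³ m/s²

The field gradient is 2GM/d³; across the full diameter 2r the difference is 4GMr/d³.
Δa = 4GMr/d³
   = 4 × (6.674 × 10⁻¹¹) × (1.90 × 10²⁷) × (1.56 × 10⁶) / (6.71 × 10⁸)³
   = 2.62 × 10⁻³ m/s²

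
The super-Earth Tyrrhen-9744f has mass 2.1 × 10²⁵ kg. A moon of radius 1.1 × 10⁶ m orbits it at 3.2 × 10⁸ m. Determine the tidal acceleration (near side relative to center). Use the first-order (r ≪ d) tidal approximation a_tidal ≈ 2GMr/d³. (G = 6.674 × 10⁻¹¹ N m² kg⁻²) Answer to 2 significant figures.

The tidal stretch is the gradient of GM/d² times the body's extent r, hence the 1/d³ dependence.
a_tidal = 2GMr/d³
        = 2 × (6.674 × 10⁻¹¹) × (2.1 × 10²⁵) × (1.1 × 10⁶) / (3.2 × 10⁸)³
        = 9.4 × 10⁻⁵ m/s²

9.4 × 10⁻⁵ m/s²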